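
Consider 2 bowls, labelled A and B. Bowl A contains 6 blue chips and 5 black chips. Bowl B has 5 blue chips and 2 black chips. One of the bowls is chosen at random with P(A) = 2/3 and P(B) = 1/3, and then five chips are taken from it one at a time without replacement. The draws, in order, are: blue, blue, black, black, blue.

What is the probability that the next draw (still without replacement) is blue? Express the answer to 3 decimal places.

0.677

For each hypothesis, P(data | H) works out to: P(data | bowl A) = (6/11)(5/10)(5/9)(4/8)(4/7) = 10/231; P(data | bowl B) = (5/7)(4/6)(2/5)(1/4)(3/3) = 1/21.
The prior-weighted likelihoods are 2/3 · 10/231 = 20/693, 1/3 · 1/21 = 1/63; with total 31/693.
Dividing through by the total gives posterior P(bowl A | data) = 20/31, P(bowl B | data) = 11/31.
So P(blue next | data) = Σ P(blue next | H) P(H | data) = (1/2)(20/31) + (1)(11/31) = 21/31.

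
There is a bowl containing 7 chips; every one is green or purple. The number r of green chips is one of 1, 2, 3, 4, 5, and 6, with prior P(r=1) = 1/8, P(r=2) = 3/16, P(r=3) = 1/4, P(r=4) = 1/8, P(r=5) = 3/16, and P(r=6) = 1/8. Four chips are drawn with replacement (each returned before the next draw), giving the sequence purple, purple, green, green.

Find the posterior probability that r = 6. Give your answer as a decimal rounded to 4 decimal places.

0.0448

Compute the likelihood of the observed sequence for each case: P(data | r = 1) = (6/7)(6/7)(1/7)(1/7) = 0.014994; P(data | r = 2) = (5/7)(5/7)(2/7)(2/7) = 0.041649; P(data | r = 3) = (4/7)(4/7)(3/7)(3/7) = 0.059975; P(data | r = 4) = (3/7)(3/7)(4/7)(4/7) = 0.059975; P(data | r = 5) = (2/7)(2/7)(5/7)(5/7) = 0.041649; P(data | r = 6) = (1/7)(1/7)(6/7)(6/7) = 0.014994.
The prior-weighted likelihoods are 1/8 · 0.014994 = 0.0018742, 3/16 · 0.041649 = 0.0078092, 1/4 · 0.059975 = 0.014994, 1/8 · 0.059975 = 0.0074969, 3/16 · 0.041649 = 0.0078092, 1/8 · 0.014994 = 0.0018742; these sum to 0.041858.
By Bayes' rule, P(r = 6 | data) = (0.0018742) / (0.041858) = 0.044776.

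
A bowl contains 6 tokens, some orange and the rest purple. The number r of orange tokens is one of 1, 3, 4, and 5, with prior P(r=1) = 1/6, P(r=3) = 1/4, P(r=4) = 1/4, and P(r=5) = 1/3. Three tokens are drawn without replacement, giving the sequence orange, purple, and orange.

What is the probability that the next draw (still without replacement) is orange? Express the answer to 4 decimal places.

Under each hypothesis, the probability of the observed sequence is: P(data | r = 1) = (1/6)(5/5)(0/4) = 0; P(data | r = 3) = (3/6)(3/5)(2/4) = 3/20; P(data | r = 4) = (4/6)(2/5)(3/4) = 1/5; P(data | r = 5) = (5/6)(1/5)(4/4) = 1/6.
Weighting by the prior gives 1/6 · 0 = 0, 1/4 · 3/20 = 3/80, 1/4 · 1/5 = 1/20, 1/3 · 1/6 = 1/18; summing to 103/720.
The posterior is then P(r = 1 | data) = 0, P(r = 3 | data) = 27/103, P(r = 4 | data) = 36/103, P(r = 5 | data) = 40/103.
The predictive probability is P(orange next | data) = (1/3)(27/103) + (2/3)(36/103) + (1)(40/103) = 73/103.

0.7087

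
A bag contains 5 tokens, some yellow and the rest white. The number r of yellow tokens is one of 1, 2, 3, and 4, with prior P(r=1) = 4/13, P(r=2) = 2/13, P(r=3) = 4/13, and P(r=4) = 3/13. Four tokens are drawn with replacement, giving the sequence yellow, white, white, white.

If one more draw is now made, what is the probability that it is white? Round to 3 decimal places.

0.658

For each hypothesis, P(data | H) works out to: P(data | r = 1) = (1/5)(4/5)(4/5)(4/5) = 0.1024; P(data | r = 2) = (2/5)(3/5)(3/5)(3/5) = 0.0864; P(data | r = 3) = (3/5)(2/5)(2/5)(2/5) = 0.0384; P(data | r = 4) = (4/5)(1/5)(1/5)(1/5) = 0.0064.
Multiplying each by its prior: 4/13 · 0.1024 = 0.031508, 2/13 · 0.0864 = 0.013292, 4/13 · 0.0384 = 0.011815, 3/13 · 0.0064 = 0.0014769; these sum to 0.058092.
Normalising, the posterior is P(r = 1 | data) = 0.54237, P(r = 2 | data) = 0.22881, P(r = 3 | data) = 0.20339, P(r = 4 | data) = 0.025424.
So P(white next | data) = Σ P(white next | H) P(H | data) = (4/5)(0.54237) + (3/5)(0.22881) + (2/5)(0.20339) + (1/5)(0.025424) = 0.65763.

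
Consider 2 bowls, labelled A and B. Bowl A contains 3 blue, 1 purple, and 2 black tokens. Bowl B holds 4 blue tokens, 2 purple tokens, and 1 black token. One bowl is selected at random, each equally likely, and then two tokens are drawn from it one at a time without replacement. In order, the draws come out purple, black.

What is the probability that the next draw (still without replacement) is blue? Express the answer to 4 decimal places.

Compute the likelihood of the observed sequence for each case: P(data | bowl A) = (1/6)(2/5) = 1/15; P(data | bowl B) = (2/7)(1/6) = 1/21.
The prior-weighted likelihoods are 1/2 · 1/15 = 1/30, 1/2 · 1/21 = 1/42; summing to 2/35.
Dividing through by the total gives posterior P(bowl A | data) = 7/12, P(bowl B | data) = 5/12.
Averaging over the posterior, P(blue next | data) = (3/4)(7/12) + (4/5)(5/12) = 37/48.

0.7708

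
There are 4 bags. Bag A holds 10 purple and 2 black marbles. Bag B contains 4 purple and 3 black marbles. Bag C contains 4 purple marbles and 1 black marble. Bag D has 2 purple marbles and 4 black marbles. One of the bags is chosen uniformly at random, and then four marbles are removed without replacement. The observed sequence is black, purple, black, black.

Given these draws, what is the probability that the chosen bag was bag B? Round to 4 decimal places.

0.1765

Compute the likelihood of the observed sequence for each case: P(data | bag A) = (2/12)(10/11)(1/10)(0/9) = 0; P(data | bag B) = (3/7)(4/6)(2/5)(1/4) = 1/35; P(data | bag C) = (1/5)(4/4)(0/3) = 0; P(data | bag D) = (4/6)(2/5)(3/4)(2/3) = 2/15.
Weighting by the prior gives 1/4 · 0 = 0, 1/4 · 1/35 = 1/140, 1/4 · 0 = 0, 1/4 · 2/15 = 1/30; summing to 17/420.
So P(bag B | data) = (1/140) / (17/420) = 3/17.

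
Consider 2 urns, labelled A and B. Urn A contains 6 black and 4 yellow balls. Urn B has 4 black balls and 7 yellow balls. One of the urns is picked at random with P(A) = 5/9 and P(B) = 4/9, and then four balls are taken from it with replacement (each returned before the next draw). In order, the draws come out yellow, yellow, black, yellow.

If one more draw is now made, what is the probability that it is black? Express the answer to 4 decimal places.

The likelihood of the observed sequence under each hypothesis: P(data | urn A) = (4/10)(4/10)(6/10)(4/10) = 0.0384; P(data | urn B) = (7/11)(7/11)(4/11)(7/11) = 0.093709.
Weighting by the prior gives 5/9 · 0.0384 = 0.021333, 4/9 · 0.093709 = 0.041649; summing to 0.062982.
The posterior is then P(urn A | data) = 0.33872, P(urn B | data) = 0.66128.
The predictive probability is P(black next | data) = (3/5)(0.33872) + (4/11)(0.66128) = 0.4437.

0.4437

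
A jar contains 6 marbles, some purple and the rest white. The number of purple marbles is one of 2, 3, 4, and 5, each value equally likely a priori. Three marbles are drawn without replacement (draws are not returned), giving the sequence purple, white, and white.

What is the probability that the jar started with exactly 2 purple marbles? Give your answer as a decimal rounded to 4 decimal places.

Under each hypothesis, the probability of the observed sequence is: P(data | r = 2) = (2/6)(4/5)(3/4) = 1/5; P(data | r = 3) = (3/6)(3/5)(2/4) = 3/20; P(data | r = 4) = (4/6)(2/5)(1/4) = 1/15; P(data | r = 5) = (5/6)(1/5)(0/4) = 0.
Weighting by the prior gives 1/4 · 1/5 = 1/20, 1/4 · 3/20 = 3/80, 1/4 · 1/15 = 1/60, 1/4 · 0 = 0; with total 5/48.
Hence P(r = 2 | data) = (1/20) / (5/48) = 12/25.

0.4800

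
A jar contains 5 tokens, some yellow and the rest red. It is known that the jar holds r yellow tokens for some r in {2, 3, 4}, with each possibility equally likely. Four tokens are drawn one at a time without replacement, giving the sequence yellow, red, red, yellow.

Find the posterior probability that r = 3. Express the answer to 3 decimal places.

For each hypothesis, P(data | H) works out to: P(data | r = 2) = (2/5)(3/4)(2/3)(1/2) = 1/10; P(data | r = 3) = (3/5)(2/4)(1/3)(2/2) = 1/10; P(data | r = 4) = (4/5)(1/4)(0/3) = 0.
Multiplying each by its prior: 1/3 · 1/10 = 1/30, 1/3 · 1/10 = 1/30, 1/3 · 0 = 0; summing to 1/15.
By Bayes' rule, P(r = 3 | data) = (1/30) / (1/15) = 1/2.

0.500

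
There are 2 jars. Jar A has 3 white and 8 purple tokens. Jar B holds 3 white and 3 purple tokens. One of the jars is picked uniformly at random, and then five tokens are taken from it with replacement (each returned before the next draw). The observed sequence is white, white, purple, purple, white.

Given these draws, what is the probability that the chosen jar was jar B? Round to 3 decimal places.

0.744

The likelihood of the observed sequence under each hypothesis: P(data | jar A) = (3/11)(3/11)(8/11)(8/11)(3/11) = 0.01073; P(data | jar B) = (3/6)(3/6)(3/6)(3/6)(3/6) = 0.03125.
Multiplying each by its prior: 1/2 · 0.01073 = 0.0053648, 1/2 · 0.03125 = 0.015625; with total 0.02099.
So P(jar B | data) = (0.015625) / (0.02099) = 0.74441.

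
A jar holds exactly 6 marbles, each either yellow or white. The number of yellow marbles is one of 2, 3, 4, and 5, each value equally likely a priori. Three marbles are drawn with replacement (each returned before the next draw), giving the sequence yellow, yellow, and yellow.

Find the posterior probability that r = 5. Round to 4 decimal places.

0.5580

For each hypothesis, P(data | H) works out to: P(data | r = 2) = (2/6)(2/6)(2/6) = 1/27; P(data | r = 3) = (3/6)(3/6)(3/6) = 1/8; P(data | r = 4) = (4/6)(4/6)(4/6) = 8/27; P(data | r = 5) = (5/6)(5/6)(5/6) = 125/216.
Multiplying each by its prior: 1/4 · 1/27 = 1/108, 1/4 · 1/8 = 1/32, 1/4 · 8/27 = 2/27, 1/4 · 125/216 = 125/864; summing to 7/27.
By Bayes' rule, P(r = 5 | data) = (125/864) / (7/27) = 125/224.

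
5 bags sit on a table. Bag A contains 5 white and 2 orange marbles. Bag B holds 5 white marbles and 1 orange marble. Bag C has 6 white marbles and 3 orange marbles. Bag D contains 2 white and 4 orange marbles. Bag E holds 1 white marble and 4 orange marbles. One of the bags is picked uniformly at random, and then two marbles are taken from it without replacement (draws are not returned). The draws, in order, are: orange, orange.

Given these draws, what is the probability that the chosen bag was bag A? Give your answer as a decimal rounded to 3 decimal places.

0.042

For each hypothesis, P(data | H) works out to: P(data | bag A) = (2/7)(1/6) = 1/21; P(data | bag B) = (1/6)(0/5) = 0; P(data | bag C) = (3/9)(2/8) = 1/12; P(data | bag D) = (4/6)(3/5) = 2/5; P(data | bag E) = (4/5)(3/4) = 3/5.
Multiplying each by its prior: 1/5 · 1/21 = 1/105, 1/5 · 0 = 0, 1/5 · 1/12 = 1/60, 1/5 · 2/5 = 2/25, 1/5 · 3/5 = 3/25; with total 19/84.
Hence P(bag A | data) = (1/105) / (19/84) = 4/95.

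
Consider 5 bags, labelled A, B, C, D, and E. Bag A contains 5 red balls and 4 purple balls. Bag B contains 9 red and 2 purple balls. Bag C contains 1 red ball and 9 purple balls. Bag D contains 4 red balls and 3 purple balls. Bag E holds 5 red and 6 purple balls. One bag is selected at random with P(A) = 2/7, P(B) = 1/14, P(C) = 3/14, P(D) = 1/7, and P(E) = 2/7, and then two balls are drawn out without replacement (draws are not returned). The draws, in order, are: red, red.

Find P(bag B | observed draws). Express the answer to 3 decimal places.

0.214

For each hypothesis, P(data | H) works out to: P(data | bag A) = (5/9)(4/8) = 0.27778; P(data | bag B) = (9/11)(8/10) = 0.65455; P(data | bag C) = (1/10)(0/9) = 0; P(data | bag D) = (4/7)(3/6) = 0.28571; P(data | bag E) = (5/11)(4/10) = 0.18182.
Weighting by the prior gives 2/7 · 0.27778 = 0.079365, 1/14 · 0.65455 = 0.046753, 3/14 · 0 = 0, 1/7 · 0.28571 = 0.040816, 2/7 · 0.18182 = 0.051948; with total 0.21888.
Hence P(bag B | data) = (0.046753) / (0.21888) = 0.2136.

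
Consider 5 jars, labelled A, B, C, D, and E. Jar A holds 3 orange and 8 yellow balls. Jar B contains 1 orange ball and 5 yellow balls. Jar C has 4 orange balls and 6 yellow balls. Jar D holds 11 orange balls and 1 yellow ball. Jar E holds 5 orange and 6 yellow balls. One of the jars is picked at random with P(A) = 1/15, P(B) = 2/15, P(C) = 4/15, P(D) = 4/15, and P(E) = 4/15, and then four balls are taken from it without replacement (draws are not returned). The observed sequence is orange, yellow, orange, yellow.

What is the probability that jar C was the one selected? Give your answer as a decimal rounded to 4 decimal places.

Compute the likelihood of the observed sequence for each case: P(data | jar A) = (3/11)(8/10)(2/9)(7/8) = 0.042424; P(data | jar B) = (1/6)(5/5)(0/4) = 0; P(data | jar C) = (4/10)(6/9)(3/8)(5/7) = 0.071429; P(data | jar D) = (11/12)(1/11)(10/10)(0/9) = 0; P(data | jar E) = (5/11)(6/10)(4/9)(5/8) = 0.075758.
Weighting by the prior gives 1/15 · 0.042424 = 0.0028283, 2/15 · 0 = 0, 4/15 · 0.071429 = 0.019048, 4/15 · 0 = 0, 4/15 · 0.075758 = 0.020202; these sum to 0.042078.
Therefore the posterior P(jar C | data) = (0.019048) / (0.042078) = 0.45267.

0.4527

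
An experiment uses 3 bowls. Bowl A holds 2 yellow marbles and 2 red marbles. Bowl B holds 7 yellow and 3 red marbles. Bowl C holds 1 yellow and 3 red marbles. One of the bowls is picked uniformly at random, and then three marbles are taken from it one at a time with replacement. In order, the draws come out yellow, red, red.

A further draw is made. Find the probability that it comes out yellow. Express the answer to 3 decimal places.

The likelihood of the observed sequence under each hypothesis: P(data | bowl A) = (2/4)(2/4)(2/4) = 0.125; P(data | bowl B) = (7/10)(3/10)(3/10) = 0.063; P(data | bowl C) = (1/4)(3/4)(3/4) = 0.14062.
Multiplying each by its prior: 1/3 · 0.125 = 0.041667, 1/3 · 0.063 = 0.021, 1/3 · 0.14062 = 0.046875; summing to 0.10954.
Dividing through by the total gives posterior P(bowl A | data) = 0.38037, P(bowl B | data) = 0.19171, P(bowl C | data) = 0.42792.
Averaging over the posterior, P(yellow next | data) = (1/2)(0.38037) + (7/10)(0.19171) + (1/4)(0.42792) = 0.43136.

0.431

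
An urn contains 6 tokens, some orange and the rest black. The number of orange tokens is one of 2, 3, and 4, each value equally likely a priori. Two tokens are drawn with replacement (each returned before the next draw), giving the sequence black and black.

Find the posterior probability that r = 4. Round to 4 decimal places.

Compute the likelihood of the observed sequence for each case: P(data | r = 2) = (4/6)(4/6) = 4/9; P(data | r = 3) = (3/6)(3/6) = 1/4; P(data | r = 4) = (2/6)(2/6) = 1/9.
The prior-weighted likelihoods are 1/3 · 4/9 = 4/27, 1/3 · 1/4 = 1/12, 1/3 · 1/9 = 1/27; summing to 29/108.
Hence P(r = 4 | data) = (1/27) / (29/108) = 4/29.

0.1379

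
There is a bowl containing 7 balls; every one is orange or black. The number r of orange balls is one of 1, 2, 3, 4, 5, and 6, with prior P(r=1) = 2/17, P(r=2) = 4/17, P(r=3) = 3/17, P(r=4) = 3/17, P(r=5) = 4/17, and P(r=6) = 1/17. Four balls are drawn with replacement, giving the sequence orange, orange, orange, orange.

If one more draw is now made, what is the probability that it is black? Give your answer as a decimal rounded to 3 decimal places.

Under each hypothesis, the probability of the observed sequence is: P(data | r = 1) = (1/7)(1/7)(1/7)(1/7) = 0.00041649; P(data | r = 2) = (2/7)(2/7)(2/7)(2/7) = 0.0066639; P(data | r = 3) = (3/7)(3/7)(3/7)(3/7) = 0.033736; P(data | r = 4) = (4/7)(4/7)(4/7)(4/7) = 0.10662; P(data | r = 5) = (5/7)(5/7)(5/7)(5/7) = 0.26031; P(data | r = 6) = (6/7)(6/7)(6/7)(6/7) = 0.53978.
Weighting by the prior gives 2/17 · 0.00041649 = 4.8999e-05, 4/17 · 0.0066639 = 0.001568, 3/17 · 0.033736 = 0.0059534, 3/17 · 0.10662 = 0.018816, 4/17 · 0.26031 = 0.061249, 1/17 · 0.53978 = 0.031751; with total 0.11939.
The posterior is then P(r = 1 | data) = 0.00041042, P(r = 2 | data) = 0.013134, P(r = 3 | data) = 0.049867, P(r = 4 | data) = 0.1576, P(r = 5 | data) = 0.51303, P(r = 6 | data) = 0.26596.
So P(black next | data) = Σ P(black next | H) P(H | data) = (6/7)(0.00041042) + (5/7)(0.013134) + (4/7)(0.049867) + (3/7)(0.1576) + (2/7)(0.51303) + (1/7)(0.26596) = 0.29035.

0.290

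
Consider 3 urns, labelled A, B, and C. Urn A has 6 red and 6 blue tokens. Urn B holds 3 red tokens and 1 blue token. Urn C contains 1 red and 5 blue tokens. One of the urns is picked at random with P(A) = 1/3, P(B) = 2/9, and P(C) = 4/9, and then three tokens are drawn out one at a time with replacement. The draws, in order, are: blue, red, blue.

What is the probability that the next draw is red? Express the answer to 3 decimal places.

0.360

Under each hypothesis, the probability of the observed sequence is: P(data | urn A) = (6/12)(6/12)(6/12) = 0.125; P(data | urn B) = (1/4)(3/4)(1/4) = 0.046875; P(data | urn C) = (5/6)(1/6)(5/6) = 0.11574.
The prior-weighted likelihoods are 1/3 · 0.125 = 0.041667, 2/9 · 0.046875 = 0.010417, 4/9 · 0.11574 = 0.05144; these sum to 0.10352.
Normalising, the posterior is P(urn A | data) = 0.40248, P(urn B | data) = 0.10062, P(urn C | data) = 0.49689.
So P(red next | data) = Σ P(red next | H) P(H | data) = (1/2)(0.40248) + (3/4)(0.10062) + (1/6)(0.49689) = 0.35952.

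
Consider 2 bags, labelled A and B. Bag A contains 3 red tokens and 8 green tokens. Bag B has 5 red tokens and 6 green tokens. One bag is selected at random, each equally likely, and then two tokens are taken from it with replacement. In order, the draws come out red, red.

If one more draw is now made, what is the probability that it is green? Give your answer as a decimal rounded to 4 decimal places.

Under each hypothesis, the probability of the observed sequence is: P(data | bag A) = (3/11)(3/11) = 9/121; P(data | bag B) = (5/11)(5/11) = 25/121.
Multiplying each by its prior: 1/2 · 9/121 = 9/242, 1/2 · 25/121 = 25/242; these sum to 17/121.
Dividing through by the total gives posterior P(bag A | data) = 9/34, P(bag B | data) = 25/34.
So P(green next | data) = Σ P(green next | H) P(H | data) = (8/11)(9/34) + (6/11)(25/34) = 111/187.

0.5936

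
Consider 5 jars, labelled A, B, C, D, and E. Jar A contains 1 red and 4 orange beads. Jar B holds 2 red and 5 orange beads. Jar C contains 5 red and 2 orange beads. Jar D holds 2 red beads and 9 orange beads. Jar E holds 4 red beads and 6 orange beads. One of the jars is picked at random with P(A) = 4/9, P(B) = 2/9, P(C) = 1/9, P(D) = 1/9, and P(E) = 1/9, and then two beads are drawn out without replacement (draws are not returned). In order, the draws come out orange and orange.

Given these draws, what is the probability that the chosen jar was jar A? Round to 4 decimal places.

The likelihood of the observed sequence under each hypothesis: P(data | jar A) = (4/5)(3/4) = 0.6; P(data | jar B) = (5/7)(4/6) = 0.47619; P(data | jar C) = (2/7)(1/6) = 0.047619; P(data | jar D) = (9/11)(8/10) = 0.65455; P(data | jar E) = (6/10)(5/9) = 0.33333.
Multiplying each by its prior: 4/9 · 0.6 = 0.26667, 2/9 · 0.47619 = 0.10582, 1/9 · 0.047619 = 0.005291, 1/9 · 0.65455 = 0.072727, 1/9 · 0.33333 = 0.037037; summing to 0.48754.
By Bayes' rule, P(jar A | data) = (0.26667) / (0.48754) = 0.54696.

0.5470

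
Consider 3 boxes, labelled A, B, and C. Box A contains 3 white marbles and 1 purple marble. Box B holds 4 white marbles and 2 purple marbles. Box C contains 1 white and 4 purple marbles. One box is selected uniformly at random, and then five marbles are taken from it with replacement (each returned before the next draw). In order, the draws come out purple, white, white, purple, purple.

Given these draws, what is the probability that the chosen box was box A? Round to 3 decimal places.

For each hypothesis, P(data | H) works out to: P(data | box A) = (1/4)(3/4)(3/4)(1/4)(1/4) = 0.0087891; P(data | box B) = (2/6)(4/6)(4/6)(2/6)(2/6) = 0.016461; P(data | box C) = (4/5)(1/5)(1/5)(4/5)(4/5) = 0.02048.
The prior-weighted likelihoods are 1/3 · 0.0087891 = 0.0029297, 1/3 · 0.016461 = 0.005487, 1/3 · 0.02048 = 0.0068267; with total 0.015243.
Therefore the posterior P(box A | data) = (0.0029297) / (0.015243) = 0.19219.

0.192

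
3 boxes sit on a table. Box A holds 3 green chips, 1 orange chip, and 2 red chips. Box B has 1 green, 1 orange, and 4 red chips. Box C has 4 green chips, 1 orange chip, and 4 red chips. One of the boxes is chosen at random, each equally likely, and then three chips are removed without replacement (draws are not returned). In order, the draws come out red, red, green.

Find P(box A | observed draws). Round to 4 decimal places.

Under each hypothesis, the probability of the observed sequence is: P(data | box A) = (2/6)(1/5)(3/4) = 0.05; P(data | box B) = (4/6)(3/5)(1/4) = 0.1; P(data | box C) = (4/9)(3/8)(4/7) = 0.095238.
The prior-weighted likelihoods are 1/3 · 0.05 = 0.016667, 1/3 · 0.1 = 0.033333, 1/3 · 0.095238 = 0.031746; with total 0.081746.
By Bayes' rule, P(box A | data) = (0.016667) / (0.081746) = 0.20388.

0.2039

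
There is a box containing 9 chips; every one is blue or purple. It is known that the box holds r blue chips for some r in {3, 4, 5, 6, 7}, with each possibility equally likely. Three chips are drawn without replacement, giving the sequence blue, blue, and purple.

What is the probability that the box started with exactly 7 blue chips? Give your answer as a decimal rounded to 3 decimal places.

0.240

For each hypothesis, P(data | H) works out to: P(data | r = 3) = (3/9)(2/8)(6/7) = 1/14; P(data | r = 4) = (4/9)(3/8)(5/7) = 5/42; P(data | r = 5) = (5/9)(4/8)(4/7) = 10/63; P(data | r = 6) = (6/9)(5/8)(3/7) = 5/28; P(data | r = 7) = (7/9)(6/8)(2/7) = 1/6.
Multiplying each by its prior: 1/5 · 1/14 = 1/70, 1/5 · 5/42 = 1/42, 1/5 · 10/63 = 2/63, 1/5 · 5/28 = 1/28, 1/5 · 1/6 = 1/30; these sum to 5/36.
By Bayes' rule, P(r = 7 | data) = (1/30) / (5/36) = 6/25.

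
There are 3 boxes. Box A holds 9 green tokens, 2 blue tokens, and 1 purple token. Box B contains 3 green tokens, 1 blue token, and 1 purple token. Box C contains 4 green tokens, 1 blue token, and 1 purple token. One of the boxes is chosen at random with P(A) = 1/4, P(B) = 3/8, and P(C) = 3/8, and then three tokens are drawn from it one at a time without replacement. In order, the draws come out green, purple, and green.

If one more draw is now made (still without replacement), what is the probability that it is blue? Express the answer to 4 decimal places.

0.3868

For each hypothesis, P(data | H) works out to: P(data | box A) = (9/12)(1/11)(8/10) = 3/55; P(data | box B) = (3/5)(1/4)(2/3) = 1/10; P(data | box C) = (4/6)(1/5)(3/4) = 1/10.
Multiplying each by its prior: 1/4 · 3/55 = 3/220, 3/8 · 1/10 = 3/80, 3/8 · 1/10 = 3/80; these sum to 39/440.
Dividing through by the total gives posterior P(box A | data) = 2/13, P(box B | data) = 11/26, P(box C | data) = 11/26.
Averaging over the posterior, P(blue next | data) = (2/9)(2/13) + (1/2)(11/26) + (1/3)(11/26) = 181/468.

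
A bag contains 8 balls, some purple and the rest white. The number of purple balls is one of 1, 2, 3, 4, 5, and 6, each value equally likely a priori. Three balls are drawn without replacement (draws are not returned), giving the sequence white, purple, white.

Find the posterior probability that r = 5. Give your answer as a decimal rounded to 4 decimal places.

Compute the likelihood of the observed sequence for each case: P(data | r = 1) = (7/8)(1/7)(6/6) = 1/8; P(data | r = 2) = (6/8)(2/7)(5/6) = 5/28; P(data | r = 3) = (5/8)(3/7)(4/6) = 5/28; P(data | r = 4) = (4/8)(4/7)(3/6) = 1/7; P(data | r = 5) = (3/8)(5/7)(2/6) = 5/56; P(data | r = 6) = (2/8)(6/7)(1/6) = 1/28.
Weighting by the prior gives 1/6 · 1/8 = 1/48, 1/6 · 5/28 = 5/168, 1/6 · 5/28 = 5/168, 1/6 · 1/7 = 1/42, 1/6 · 5/56 = 5/336, 1/6 · 1/28 = 1/168; with total 1/8.
Hence P(r = 5 | data) = (5/336) / (1/8) = 5/42.

0.1190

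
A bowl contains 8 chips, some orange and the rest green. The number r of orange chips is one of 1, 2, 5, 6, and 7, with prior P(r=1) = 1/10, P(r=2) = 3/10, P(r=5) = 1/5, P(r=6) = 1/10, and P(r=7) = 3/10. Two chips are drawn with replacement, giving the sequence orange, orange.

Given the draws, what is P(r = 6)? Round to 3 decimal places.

0.146

The likelihood of the observed sequence under each hypothesis: P(data | r = 1) = (1/8)(1/8) = 1/64; P(data | r = 2) = (2/8)(2/8) = 1/16; P(data | r = 5) = (5/8)(5/8) = 25/64; P(data | r = 6) = (6/8)(6/8) = 9/16; P(data | r = 7) = (7/8)(7/8) = 49/64.
The prior-weighted likelihoods are 1/10 · 1/64 = 1/640, 3/10 · 1/16 = 3/160, 1/5 · 25/64 = 5/64, 1/10 · 9/16 = 9/160, 3/10 · 49/64 = 147/640; summing to 123/320.
By Bayes' rule, P(r = 6 | data) = (9/160) / (123/320) = 6/41.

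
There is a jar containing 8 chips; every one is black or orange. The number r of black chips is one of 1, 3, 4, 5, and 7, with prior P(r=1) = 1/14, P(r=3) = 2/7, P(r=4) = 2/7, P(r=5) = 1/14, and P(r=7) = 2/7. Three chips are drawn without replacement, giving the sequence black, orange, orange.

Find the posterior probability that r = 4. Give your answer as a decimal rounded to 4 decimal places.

The likelihood of the observed sequence under each hypothesis: P(data | r = 1) = (1/8)(7/7)(6/6) = 1/8; P(data | r = 3) = (3/8)(5/7)(4/6) = 5/28; P(data | r = 4) = (4/8)(4/7)(3/6) = 1/7; P(data | r = 5) = (5/8)(3/7)(2/6) = 5/56; P(data | r = 7) = (7/8)(1/7)(0/6) = 0.
Multiplying each by its prior: 1/14 · 1/8 = 1/112, 2/7 · 5/28 = 5/98, 2/7 · 1/7 = 2/49, 1/14 · 5/56 = 5/784, 2/7 · 0 = 0; with total 3/28.
By Bayes' rule, P(r = 4 | data) = (2/49) / (3/28) = 8/21.

0.3810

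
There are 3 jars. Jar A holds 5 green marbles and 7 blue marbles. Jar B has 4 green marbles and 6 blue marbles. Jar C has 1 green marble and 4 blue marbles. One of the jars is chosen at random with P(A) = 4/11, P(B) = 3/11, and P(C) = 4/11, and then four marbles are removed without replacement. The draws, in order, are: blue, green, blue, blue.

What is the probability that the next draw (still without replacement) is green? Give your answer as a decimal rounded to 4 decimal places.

Compute the likelihood of the observed sequence for each case: P(data | jar A) = (7/12)(5/11)(6/10)(5/9) = 0.088384; P(data | jar B) = (6/10)(4/9)(5/8)(4/7) = 0.095238; P(data | jar C) = (4/5)(1/4)(3/3)(2/2) = 0.2.
The prior-weighted likelihoods are 4/11 · 0.088384 = 0.03214, 3/11 · 0.095238 = 0.025974, 4/11 · 0.2 = 0.072727; these sum to 0.13084.
The posterior is then P(jar A | data) = 0.24564, P(jar B | data) = 0.19852, P(jar C | data) = 0.55585.
The predictive probability is P(green next | data) = (1/2)(0.24564) + (1/2)(0.19852) + (0)(0.55585) = 0.22208.

0.2221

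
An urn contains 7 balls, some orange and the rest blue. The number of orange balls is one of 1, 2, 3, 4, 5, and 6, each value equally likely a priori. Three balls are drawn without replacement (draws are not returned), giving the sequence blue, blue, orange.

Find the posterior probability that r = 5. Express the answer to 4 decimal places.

0.0714

The likelihood of the observed sequence under each hypothesis: P(data | r = 1) = (6/7)(5/6)(1/5) = 1/7; P(data | r = 2) = (5/7)(4/6)(2/5) = 4/21; P(data | r = 3) = (4/7)(3/6)(3/5) = 6/35; P(data | r = 4) = (3/7)(2/6)(4/5) = 4/35; P(data | r = 5) = (2/7)(1/6)(5/5) = 1/21; P(data | r = 6) = (1/7)(0/6) = 0.
Weighting by the prior gives 1/6 · 1/7 = 1/42, 1/6 · 4/21 = 2/63, 1/6 · 6/35 = 1/35, 1/6 · 4/35 = 2/105, 1/6 · 1/21 = 1/126, 1/6 · 0 = 0; with total 1/9.
So P(r = 5 | data) = (1/126) / (1/9) = 1/14.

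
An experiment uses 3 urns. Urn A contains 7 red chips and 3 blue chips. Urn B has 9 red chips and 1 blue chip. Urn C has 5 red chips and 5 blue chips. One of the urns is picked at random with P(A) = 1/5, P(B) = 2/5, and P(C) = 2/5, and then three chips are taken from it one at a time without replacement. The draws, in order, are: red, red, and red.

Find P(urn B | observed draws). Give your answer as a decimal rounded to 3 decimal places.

Under each hypothesis, the probability of the observed sequence is: P(data | urn A) = (7/10)(6/9)(5/8) = 7/24; P(data | urn B) = (9/10)(8/9)(7/8) = 7/10; P(data | urn C) = (5/10)(4/9)(3/8) = 1/12.
Multiplying each by its prior: 1/5 · 7/24 = 7/120, 2/5 · 7/10 = 7/25, 2/5 · 1/12 = 1/30; these sum to 223/600.
Therefore the posterior P(urn B | data) = (7/25) / (223/600) = 168/223.

0.753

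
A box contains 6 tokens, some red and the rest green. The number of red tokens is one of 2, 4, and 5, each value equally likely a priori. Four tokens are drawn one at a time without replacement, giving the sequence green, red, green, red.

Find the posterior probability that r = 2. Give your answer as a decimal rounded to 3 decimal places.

Under each hypothesis, the probability of the observed sequence is: P(data | r = 2) = (4/6)(2/5)(3/4)(1/3) = 1/15; P(data | r = 4) = (2/6)(4/5)(1/4)(3/3) = 1/15; P(data | r = 5) = (1/6)(5/5)(0/4) = 0.
The prior-weighted likelihoods are 1/3 · 1/15 = 1/45, 1/3 · 1/15 = 1/45, 1/3 · 0 = 0; with total 2/45.
Hence P(r = 2 | data) = (1/45) / (2/45) = 1/2.

0.500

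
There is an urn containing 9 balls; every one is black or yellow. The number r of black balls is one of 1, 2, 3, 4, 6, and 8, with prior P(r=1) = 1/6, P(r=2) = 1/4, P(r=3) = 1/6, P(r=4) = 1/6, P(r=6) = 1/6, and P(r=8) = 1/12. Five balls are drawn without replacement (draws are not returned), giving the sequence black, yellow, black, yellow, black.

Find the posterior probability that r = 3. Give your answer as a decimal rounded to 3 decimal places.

0.130

Under each hypothesis, the probability of the observed sequence is: P(data | r = 1) = (1/9)(8/8)(0/7) = 0; P(data | r = 2) = (2/9)(7/8)(1/7)(6/6)(0/5) = 0; P(data | r = 3) = (3/9)(6/8)(2/7)(5/6)(1/5) = 0.011905; P(data | r = 4) = (4/9)(5/8)(3/7)(4/6)(2/5) = 0.031746; P(data | r = 6) = (6/9)(3/8)(5/7)(2/6)(4/5) = 0.047619; P(data | r = 8) = (8/9)(1/8)(7/7)(0/6) = 0.
The prior-weighted likelihoods are 1/6 · 0 = 0, 1/4 · 0 = 0, 1/6 · 0.011905 = 0.0019841, 1/6 · 0.031746 = 0.005291, 1/6 · 0.047619 = 0.0079365, 1/12 · 0 = 0; with total 0.015212.
Hence P(r = 3 | data) = (0.0019841) / (0.015212) = 0.13043.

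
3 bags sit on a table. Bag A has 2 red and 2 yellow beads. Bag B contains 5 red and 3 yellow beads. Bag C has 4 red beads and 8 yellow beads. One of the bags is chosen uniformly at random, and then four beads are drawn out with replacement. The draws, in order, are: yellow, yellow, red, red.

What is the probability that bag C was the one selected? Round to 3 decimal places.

The likelihood of the observed sequence under each hypothesis: P(data | bag A) = (2/4)(2/4)(2/4)(2/4) = 0.0625; P(data | bag B) = (3/8)(3/8)(5/8)(5/8) = 0.054932; P(data | bag C) = (8/12)(8/12)(4/12)(4/12) = 0.049383.
Multiplying each by its prior: 1/3 · 0.0625 = 0.020833, 1/3 · 0.054932 = 0.018311, 1/3 · 0.049383 = 0.016461; summing to 0.055605.
Hence P(bag C | data) = (0.016461) / (0.055605) = 0.29603.

0.296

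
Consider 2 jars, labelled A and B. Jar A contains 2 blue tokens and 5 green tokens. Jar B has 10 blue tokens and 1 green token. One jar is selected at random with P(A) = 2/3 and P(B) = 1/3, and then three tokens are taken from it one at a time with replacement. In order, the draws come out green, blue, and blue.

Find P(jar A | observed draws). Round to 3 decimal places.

Under each hypothesis, the probability of the observed sequence is: P(data | jar A) = (5/7)(2/7)(2/7) = 0.058309; P(data | jar B) = (1/11)(10/11)(10/11) = 0.075131.
Multiplying each by its prior: 2/3 · 0.058309 = 0.038873, 1/3 · 0.075131 = 0.025044; summing to 0.063917.
By Bayes' rule, P(jar A | data) = (0.038873) / (0.063917) = 0.60818.

0.608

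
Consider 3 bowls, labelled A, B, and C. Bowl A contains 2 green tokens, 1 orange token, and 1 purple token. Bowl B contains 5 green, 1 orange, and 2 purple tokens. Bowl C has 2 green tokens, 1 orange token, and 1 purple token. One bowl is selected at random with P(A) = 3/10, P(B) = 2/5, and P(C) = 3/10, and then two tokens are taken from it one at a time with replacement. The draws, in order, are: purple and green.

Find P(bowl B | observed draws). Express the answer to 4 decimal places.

0.4545

Compute the likelihood of the observed sequence for each case: P(data | bowl A) = (1/4)(2/4) = 1/8; P(data | bowl B) = (2/8)(5/8) = 5/32; P(data | bowl C) = (1/4)(2/4) = 1/8.
The prior-weighted likelihoods are 3/10 · 1/8 = 3/80, 2/5 · 5/32 = 1/16, 3/10 · 1/8 = 3/80; with total 11/80.
Hence P(bowl B | data) = (1/16) / (11/80) = 5/11.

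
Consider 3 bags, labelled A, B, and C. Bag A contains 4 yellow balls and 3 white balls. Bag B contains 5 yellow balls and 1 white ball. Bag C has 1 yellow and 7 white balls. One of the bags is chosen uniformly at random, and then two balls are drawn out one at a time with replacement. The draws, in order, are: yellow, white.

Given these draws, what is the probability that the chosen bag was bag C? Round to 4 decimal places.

0.2218

Under each hypothesis, the probability of the observed sequence is: P(data | bag A) = (4/7)(3/7) = 0.2449; P(data | bag B) = (5/6)(1/6) = 0.13889; P(data | bag C) = (1/8)(7/8) = 0.10938.
Weighting by the prior gives 1/3 · 0.2449 = 0.081633, 1/3 · 0.13889 = 0.046296, 1/3 · 0.10938 = 0.036458; these sum to 0.16439.
By Bayes' rule, P(bag C | data) = (0.036458) / (0.16439) = 0.22178.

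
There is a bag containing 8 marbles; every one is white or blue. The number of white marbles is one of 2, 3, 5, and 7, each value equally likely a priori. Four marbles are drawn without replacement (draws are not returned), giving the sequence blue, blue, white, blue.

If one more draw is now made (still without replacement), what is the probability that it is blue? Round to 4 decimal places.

0.6000

The likelihood of the observed sequence under each hypothesis: P(data | r = 2) = (6/8)(5/7)(2/6)(4/5) = 1/7; P(data | r = 3) = (5/8)(4/7)(3/6)(3/5) = 3/28; P(data | r = 5) = (3/8)(2/7)(5/6)(1/5) = 1/56; P(data | r = 7) = (1/8)(0/7) = 0.
Weighting by the prior gives 1/4 · 1/7 = 1/28, 1/4 · 3/28 = 3/112, 1/4 · 1/56 = 1/224, 1/4 · 0 = 0; these sum to 15/224.
Normalising, the posterior is P(r = 2 | data) = 8/15, P(r = 3 | data) = 2/5, P(r = 5 | data) = 1/15, P(r = 7 | data) = 0.
Averaging over the posterior, P(blue next | data) = (3/4)(8/15) + (1/2)(2/5) + (0)(1/15) = 3/5.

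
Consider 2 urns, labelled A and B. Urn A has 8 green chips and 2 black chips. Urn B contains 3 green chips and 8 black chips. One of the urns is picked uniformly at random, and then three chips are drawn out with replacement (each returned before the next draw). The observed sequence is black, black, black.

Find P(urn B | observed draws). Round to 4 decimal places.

0.9796

The likelihood of the observed sequence under each hypothesis: P(data | urn A) = (2/10)(2/10)(2/10) = 0.008; P(data | urn B) = (8/11)(8/11)(8/11) = 0.38467.
Multiplying each by its prior: 1/2 · 0.008 = 0.004, 1/2 · 0.38467 = 0.19234; summing to 0.19634.
Therefore the posterior P(urn B | data) = (0.19234) / (0.19634) = 0.97963.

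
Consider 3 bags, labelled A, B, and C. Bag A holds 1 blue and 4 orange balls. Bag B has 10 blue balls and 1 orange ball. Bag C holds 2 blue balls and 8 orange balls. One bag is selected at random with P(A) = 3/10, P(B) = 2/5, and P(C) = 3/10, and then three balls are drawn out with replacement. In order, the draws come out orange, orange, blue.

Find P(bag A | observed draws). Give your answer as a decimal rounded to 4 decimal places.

Compute the likelihood of the observed sequence for each case: P(data | bag A) = (4/5)(4/5)(1/5) = 0.128; P(data | bag B) = (1/11)(1/11)(10/11) = 0.0075131; P(data | bag C) = (8/10)(8/10)(2/10) = 0.128.
Weighting by the prior gives 3/10 · 0.128 = 0.0384, 2/5 · 0.0075131 = 0.0030053, 3/10 · 0.128 = 0.0384; summing to 0.079805.
Hence P(bag A | data) = (0.0384) / (0.079805) = 0.48117.

0.4812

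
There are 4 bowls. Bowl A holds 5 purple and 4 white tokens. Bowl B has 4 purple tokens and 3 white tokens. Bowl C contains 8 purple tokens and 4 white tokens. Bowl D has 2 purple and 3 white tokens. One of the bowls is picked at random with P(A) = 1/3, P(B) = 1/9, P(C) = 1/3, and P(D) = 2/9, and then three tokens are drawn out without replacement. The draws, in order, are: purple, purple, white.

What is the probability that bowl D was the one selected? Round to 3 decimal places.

For each hypothesis, P(data | H) works out to: P(data | bowl A) = (5/9)(4/8)(4/7) = 0.15873; P(data | bowl B) = (4/7)(3/6)(3/5) = 0.17143; P(data | bowl C) = (8/12)(7/11)(4/10) = 0.1697; P(data | bowl D) = (2/5)(1/4)(3/3) = 0.1.
The prior-weighted likelihoods are 1/3 · 0.15873 = 0.05291, 1/9 · 0.17143 = 0.019048, 1/3 · 0.1697 = 0.056566, 2/9 · 0.1 = 0.022222; with total 0.15075.
Hence P(bowl D | data) = (0.022222) / (0.15075) = 0.14742.

0.147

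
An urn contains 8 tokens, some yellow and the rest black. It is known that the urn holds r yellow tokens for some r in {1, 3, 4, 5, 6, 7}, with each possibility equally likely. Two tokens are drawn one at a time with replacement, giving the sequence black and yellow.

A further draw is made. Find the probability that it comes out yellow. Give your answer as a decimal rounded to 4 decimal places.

Under each hypothesis, the probability of the observed sequence is: P(data | r = 1) = (7/8)(1/8) = 7/64; P(data | r = 3) = (5/8)(3/8) = 15/64; P(data | r = 4) = (4/8)(4/8) = 1/4; P(data | r = 5) = (3/8)(5/8) = 15/64; P(data | r = 6) = (2/8)(6/8) = 3/16; P(data | r = 7) = (1/8)(7/8) = 7/64.
Multiplying each by its prior: 1/6 · 7/64 = 7/384, 1/6 · 15/64 = 5/128, 1/6 · 1/4 = 1/24, 1/6 · 15/64 = 5/128, 1/6 · 3/16 = 1/32, 1/6 · 7/64 = 7/384; with total 3/16.
The posterior is then P(r = 1 | data) = 7/72, P(r = 3 | data) = 5/24, P(r = 4 | data) = 2/9, P(r = 5 | data) = 5/24, P(r = 6 | data) = 1/6, P(r = 7 | data) = 7/72.
Averaging over the posterior, P(yellow next | data) = (1/8)(7/72) + (3/8)(5/24) + (1/2)(2/9) + (5/8)(5/24) + (3/4)(1/6) + (7/8)(7/72) = 13/24.

0.5417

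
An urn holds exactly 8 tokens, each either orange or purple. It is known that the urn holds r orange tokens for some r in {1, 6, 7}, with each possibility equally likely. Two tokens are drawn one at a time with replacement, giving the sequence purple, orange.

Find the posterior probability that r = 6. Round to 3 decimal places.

Compute the likelihood of the observed sequence for each case: P(data | r = 1) = (7/8)(1/8) = 7/64; P(data | r = 6) = (2/8)(6/8) = 3/16; P(data | r = 7) = (1/8)(7/8) = 7/64.
The prior-weighted likelihoods are 1/3 · 7/64 = 7/192, 1/3 · 3/16 = 1/16, 1/3 · 7/64 = 7/192; summing to 13/96.
Hence P(r = 6 | data) = (1/16) / (13/96) = 6/13.

0.462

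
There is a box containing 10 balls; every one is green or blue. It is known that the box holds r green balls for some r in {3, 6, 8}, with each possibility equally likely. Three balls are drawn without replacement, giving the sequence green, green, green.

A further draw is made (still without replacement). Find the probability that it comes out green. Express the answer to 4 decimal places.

0.6308

For each hypothesis, P(data | H) works out to: P(data | r = 3) = (3/10)(2/9)(1/8) = 1/120; P(data | r = 6) = (6/10)(5/9)(4/8) = 1/6; P(data | r = 8) = (8/10)(7/9)(6/8) = 7/15.
Multiplying each by its prior: 1/3 · 1/120 = 1/360, 1/3 · 1/6 = 1/18, 1/3 · 7/15 = 7/45; summing to 77/360.
Normalising, the posterior is P(r = 3 | data) = 1/77, P(r = 6 | data) = 20/77, P(r = 8 | data) = 8/11.
The predictive probability is P(green next | data) = (0)(1/77) + (3/7)(20/77) + (5/7)(8/11) = 340/539.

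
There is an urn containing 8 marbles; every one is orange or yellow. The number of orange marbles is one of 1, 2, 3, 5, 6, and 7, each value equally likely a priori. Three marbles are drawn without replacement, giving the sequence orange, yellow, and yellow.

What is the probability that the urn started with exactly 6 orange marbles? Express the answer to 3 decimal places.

0.059

Under each hypothesis, the probability of the observed sequence is: P(data | r = 1) = (1/8)(7/7)(6/6) = 1/8; P(data | r = 2) = (2/8)(6/7)(5/6) = 5/28; P(data | r = 3) = (3/8)(5/7)(4/6) = 5/28; P(data | r = 5) = (5/8)(3/7)(2/6) = 5/56; P(data | r = 6) = (6/8)(2/7)(1/6) = 1/28; P(data | r = 7) = (7/8)(1/7)(0/6) = 0.
Multiplying each by its prior: 1/6 · 1/8 = 1/48, 1/6 · 5/28 = 5/168, 1/6 · 5/28 = 5/168, 1/6 · 5/56 = 5/336, 1/6 · 1/28 = 1/168, 1/6 · 0 = 0; summing to 17/168.
So P(r = 6 | data) = (1/168) / (17/168) = 1/17.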